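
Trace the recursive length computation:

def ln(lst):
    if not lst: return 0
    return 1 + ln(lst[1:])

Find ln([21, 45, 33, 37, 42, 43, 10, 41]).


ln([21, 45, 33, 37, 42, 43, 10, 41]) = 1 + ln([45, 33, 37, 42, 43, 10, 41])
ln([45, 33, 37, 42, 43, 10, 41]) = 1 + ln([33, 37, 42, 43, 10, 41])
ln([33, 37, 42, 43, 10, 41]) = 1 + ln([37, 42, 43, 10, 41])
ln([37, 42, 43, 10, 41]) = 1 + ln([42, 43, 10, 41])
ln([42, 43, 10, 41]) = 1 + ln([43, 10, 41])
ln([43, 10, 41]) = 1 + ln([10, 41])
ln([10, 41]) = 1 + ln([41])
ln([41]) = 1 + ln([])
ln([]) = 0  (base case)
Unwinding: 1 + 1 + 1 + 1 + 1 + 1 + 1 + 1 + 0 = 8

8


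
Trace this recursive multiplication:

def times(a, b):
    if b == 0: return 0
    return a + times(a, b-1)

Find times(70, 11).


times(70, 11) = 70 + times(70, 10)
times(70, 10) = 70 + times(70, 9)
times(70, 9) = 70 + times(70, 8)
times(70, 8) = 70 + times(70, 7)
times(70, 7) = 70 + times(70, 6)
times(70, 6) = 70 + times(70, 5)
times(70, 5) = 70 + times(70, 4)
times(70, 4) = 70 + times(70, 3)
times(70, 3) = 70 + times(70, 2)
times(70, 2) = 70 + times(70, 1)
times(70, 1) = 70 + times(70, 0)
times(70, 0) = 0  (base case)
Total: 70 + 70 + 70 + 70 + 70 + 70 + 70 + 70 + 70 + 70 + 70 + 0 = 770

770


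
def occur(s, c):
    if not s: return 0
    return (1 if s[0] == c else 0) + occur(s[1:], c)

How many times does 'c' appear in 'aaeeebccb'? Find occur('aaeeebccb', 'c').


s[0]='a' != 'c' -> 0
s[0]='a' != 'c' -> 0
s[0]='e' != 'c' -> 0
s[0]='e' != 'c' -> 0
s[0]='e' != 'c' -> 0
s[0]='b' != 'c' -> 0
s[0]='c' == 'c' -> 1
s[0]='c' == 'c' -> 1
s[0]='b' != 'c' -> 0
Sum: 0 + 0 + 0 + 0 + 0 + 0 + 1 + 1 + 0 = 2

2


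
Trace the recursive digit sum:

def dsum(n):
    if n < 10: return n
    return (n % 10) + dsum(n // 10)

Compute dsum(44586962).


dsum(44586962) = 2 + dsum(4458696)
dsum(4458696) = 6 + dsum(445869)
dsum(445869) = 9 + dsum(44586)
dsum(44586) = 6 + dsum(4458)
dsum(4458) = 8 + dsum(445)
dsum(445) = 5 + dsum(44)
dsum(44) = 4 + dsum(4)
dsum(4) = 4  (base case)
Total: 2 + 6 + 9 + 6 + 8 + 5 + 4 + 4 = 44

44


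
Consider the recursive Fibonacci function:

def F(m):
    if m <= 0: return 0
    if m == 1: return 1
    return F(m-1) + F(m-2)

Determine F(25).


Computing F(25) bottom-up:
F(0) = 0
F(1) = 1
F(2) = F(1) + F(0) = 1 + 0 = 1
F(3) = F(2) + F(1) = 1 + 1 = 2
F(4) = F(3) + F(2) = 2 + 1 = 3
F(5) = F(4) + F(3) = 3 + 2 = 5
F(6) = F(5) + F(4) = 5 + 3 = 8
F(7) = F(6) + F(5) = 8 + 5 = 13
F(8) = F(7) + F(6) = 13 + 8 = 21
F(9) = F(8) + F(7) = 21 + 13 = 34
F(10) = F(9) + F(8) = 34 + 21 = 55
F(11) = F(10) + F(9) = 55 + 34 = 89
F(12) = F(11) + F(10) = 89 + 55 = 144
F(13) = F(12) + F(11) = 144 + 89 = 233
F(14) = F(13) + F(12) = 233 + 144 = 377
F(15) = F(14) + F(13) = 377 + 233 = 610
F(16) = F(15) + F(14) = 610 + 377 = 987
F(17) = F(16) + F(15) = 987 + 610 = 1597
F(18) = F(17) + F(16) = 1597 + 987 = 2584
F(19) = F(18) + F(17) = 2584 + 1597 = 4181
F(20) = F(19) + F(18) = 4181 + 2584 = 6765
F(21) = F(20) + F(19) = 6765 + 4181 = 10946
F(22) = F(21) + F(20) = 10946 + 6765 = 17711
F(23) = F(22) + F(21) = 17711 + 10946 = 28657
F(24) = F(23) + F(22) = 28657 + 17711 = 46368
F(25) = F(24) + F(23) = 46368 + 28657 = 75025

75025


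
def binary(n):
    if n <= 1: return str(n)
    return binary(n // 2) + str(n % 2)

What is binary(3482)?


binary(3482) = binary(1741) + '0'
binary(1741) = binary(870) + '1'
binary(870) = binary(435) + '0'
binary(435) = binary(217) + '1'
binary(217) = binary(108) + '1'
binary(108) = binary(54) + '0'
binary(54) = binary(27) + '0'
binary(27) = binary(13) + '1'
binary(13) = binary(6) + '1'
binary(6) = binary(3) + '0'
binary(3) = binary(1) + '1'
binary(1) = '1'  (base case)
Concatenating: '1' + '1' + '0' + '1' + '1' + '0' + '0' + '1' + '1' + '0' + '1' + '0' = '110110011010'

110110011010


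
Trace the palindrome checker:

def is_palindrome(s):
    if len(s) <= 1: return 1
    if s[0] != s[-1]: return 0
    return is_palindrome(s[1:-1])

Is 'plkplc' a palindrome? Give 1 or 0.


is_palindrome('plkplc'): s[0]='p' != s[-1]='c' -> return 0
Result: 0 (not a palindrome)

0


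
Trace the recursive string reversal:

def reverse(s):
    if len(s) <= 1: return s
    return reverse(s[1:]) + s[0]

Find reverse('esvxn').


reverse('esvxn') = reverse('svxn') + 'e'
reverse('svxn') = reverse('vxn') + 's'
reverse('vxn') = reverse('xn') + 'v'
reverse('xn') = reverse('n') + 'x'
reverse('n') = 'n'  (base case)
Concatenating: 'n' + 'x' + 'v' + 's' + 'e' = 'nxvse'

nxvse


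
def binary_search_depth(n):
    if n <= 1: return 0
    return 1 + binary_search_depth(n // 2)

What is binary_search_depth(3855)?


3855 / 2 = 1927
1927 / 2 = 963
963 / 2 = 481
481 / 2 = 240
240 / 2 = 120
120 / 2 = 60
60 / 2 = 30
30 / 2 = 15
15 / 2 = 7
7 / 2 = 3
3 / 2 = 1
Reached 1 after 11 halvings

11


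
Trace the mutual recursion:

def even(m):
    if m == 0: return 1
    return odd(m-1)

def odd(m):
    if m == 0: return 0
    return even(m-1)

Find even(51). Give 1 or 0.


even(51) = odd(50)
odd(50) = even(49)
even(49) = odd(48)
odd(48) = even(47)
even(47) = odd(46)
odd(46) = even(45)
even(45) = odd(44)
odd(44) = even(43)
even(43) = odd(42)
odd(42) = even(41)
even(41) = odd(40)
odd(40) = even(39)
even(39) = odd(38)
odd(38) = even(37)
even(37) = odd(36)
odd(36) = even(35)
even(35) = odd(34)
odd(34) = even(33)
even(33) = odd(32)
odd(32) = even(31)
even(31) = odd(30)
odd(30) = even(29)
even(29) = odd(28)
odd(28) = even(27)
even(27) = odd(26)
odd(26) = even(25)
even(25) = odd(24)
odd(24) = even(23)
even(23) = odd(22)
odd(22) = even(21)
even(21) = odd(20)
odd(20) = even(19)
even(19) = odd(18)
odd(18) = even(17)
even(17) = odd(16)
odd(16) = even(15)
even(15) = odd(14)
odd(14) = even(13)
even(13) = odd(12)
odd(12) = even(11)
even(11) = odd(10)
odd(10) = even(9)
even(9) = odd(8)
odd(8) = even(7)
even(7) = odd(6)
odd(6) = even(5)
even(5) = odd(4)
odd(4) = even(3)
even(3) = odd(2)
odd(2) = even(1)
even(1) = odd(0)
odd(0) = 0  (base case)
Result: 0

0


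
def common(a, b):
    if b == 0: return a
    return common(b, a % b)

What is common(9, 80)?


common(9, 80) = common(80, 9)
common(80, 9) = common(9, 8)
common(9, 8) = common(8, 1)
common(8, 1) = common(1, 0)
common(1, 0) = 1  (base case)

1


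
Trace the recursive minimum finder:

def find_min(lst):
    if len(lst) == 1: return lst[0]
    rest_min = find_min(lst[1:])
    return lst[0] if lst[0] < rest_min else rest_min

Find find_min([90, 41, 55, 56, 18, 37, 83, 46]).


find_min([90, 41, 55, 56, 18, 37, 83, 46]): compare 90 with find_min([41, 55, 56, 18, 37, 83, 46])
find_min([41, 55, 56, 18, 37, 83, 46]): compare 41 with find_min([55, 56, 18, 37, 83, 46])
find_min([55, 56, 18, 37, 83, 46]): compare 55 with find_min([56, 18, 37, 83, 46])
find_min([56, 18, 37, 83, 46]): compare 56 with find_min([18, 37, 83, 46])
find_min([18, 37, 83, 46]): compare 18 with find_min([37, 83, 46])
find_min([37, 83, 46]): compare 37 with find_min([83, 46])
find_min([83, 46]): compare 83 with find_min([46])
find_min([46]) = 46  (base case)
Compare 83 with 46 -> 46
Compare 37 with 46 -> 37
Compare 18 with 37 -> 18
Compare 56 with 18 -> 18
Compare 55 with 18 -> 18
Compare 41 with 18 -> 18
Compare 90 with 18 -> 18

18


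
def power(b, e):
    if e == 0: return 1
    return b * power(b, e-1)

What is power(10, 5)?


power(10, 5)
= 10 * power(10, 4)
= 10 * 10 * power(10, 3)
= 10 * 10 * 10 * power(10, 2)
= 10 * 10 * 10 * 10 * power(10, 1)
= 10 * 10 * 10 * 10 * 10 * power(10, 0)
= 10 * 10 * 10 * 10 * 10 * 1
= 100000

100000


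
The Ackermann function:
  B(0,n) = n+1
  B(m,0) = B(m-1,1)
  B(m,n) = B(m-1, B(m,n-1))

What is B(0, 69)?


B(0, 69) = 70
Result: B(0, 69) = 70

70


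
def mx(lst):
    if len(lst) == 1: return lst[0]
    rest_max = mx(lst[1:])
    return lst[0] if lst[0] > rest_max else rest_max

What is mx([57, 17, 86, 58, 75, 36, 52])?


mx([57, 17, 86, 58, 75, 36, 52]): compare 57 with mx([17, 86, 58, 75, 36, 52])
mx([17, 86, 58, 75, 36, 52]): compare 17 with mx([86, 58, 75, 36, 52])
mx([86, 58, 75, 36, 52]): compare 86 with mx([58, 75, 36, 52])
mx([58, 75, 36, 52]): compare 58 with mx([75, 36, 52])
mx([75, 36, 52]): compare 75 with mx([36, 52])
mx([36, 52]): compare 36 with mx([52])
mx([52]) = 52  (base case)
Compare 36 with 52 -> 52
Compare 75 with 52 -> 75
Compare 58 with 75 -> 75
Compare 86 with 75 -> 86
Compare 17 with 86 -> 86
Compare 57 with 86 -> 86

86


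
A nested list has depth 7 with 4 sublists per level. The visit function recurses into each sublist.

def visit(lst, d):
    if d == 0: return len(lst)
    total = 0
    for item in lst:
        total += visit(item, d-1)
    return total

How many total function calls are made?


At depth 0 (root): 1 call
At depth 1: each of 1 parents calls visit on 4 children = 4 calls
At depth 2: each of 4 parents calls visit on 4 children = 16 calls
At depth 3: each of 16 parents calls visit on 4 children = 64 calls
At depth 4: each of 64 parents calls visit on 4 children = 256 calls
At depth 5: each of 256 parents calls visit on 4 children = 1024 calls
At depth 6: each of 1024 parents calls visit on 4 children = 4096 calls
At depth 7: each of 4096 parents calls visit on 4 children = 16384 calls
Total: 1 + 4 + 16 + 64 + 256 + 1024 + 4096 + 16384 = 21845

21845


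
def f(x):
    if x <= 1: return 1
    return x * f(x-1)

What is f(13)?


f(13)
= 13 * f(12)
= 13 * 12 * f(11)
= 13 * 12 * 11 * f(10)
= 13 * 12 * 11 * 10 * f(9)
= 13 * 12 * 11 * 10 * 9 * f(8)
= 13 * 12 * 11 * 10 * 9 * 8 * f(7)
= 13 * 12 * 11 * 10 * 9 * 8 * 7 * f(6)
= 13 * 12 * 11 * 10 * 9 * 8 * 7 * 6 * f(5)
= 13 * 12 * 11 * 10 * 9 * 8 * 7 * 6 * 5 * f(4)
= 13 * 12 * 11 * 10 * 9 * 8 * 7 * 6 * 5 * 4 * f(3)
= 13 * 12 * 11 * 10 * 9 * 8 * 7 * 6 * 5 * 4 * 3 * f(2)
= 13 * 12 * 11 * 10 * 9 * 8 * 7 * 6 * 5 * 4 * 3 * 2 * f(1)
= 13 * 12 * 11 * 10 * 9 * 8 * 7 * 6 * 5 * 4 * 3 * 2 * 1
= 6227020800

6227020800


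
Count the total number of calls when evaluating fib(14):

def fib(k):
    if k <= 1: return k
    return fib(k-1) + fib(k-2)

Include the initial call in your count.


Let C(n) = total calls for fib(n)
C(0) = 1, C(1) = 1
C(2) = 1 + C(1) + C(0) = 1 + 1 + 1 = 3
C(3) = 1 + C(2) + C(1) = 1 + 3 + 1 = 5
C(4) = 1 + C(3) + C(2) = 1 + 5 + 3 = 9
C(5) = 1 + C(4) + C(3) = 1 + 9 + 5 = 15
C(6) = 1 + C(5) + C(4) = 1 + 15 + 9 = 25
C(7) = 1 + C(6) + C(5) = 1 + 25 + 15 = 41
C(8) = 1 + C(7) + C(6) = 1 + 41 + 25 = 67
C(9) = 1 + C(8) + C(7) = 1 + 67 + 41 = 109
C(10) = 1 + C(9) + C(8) = 1 + 109 + 67 = 177
C(11) = 1 + C(10) + C(9) = 1 + 177 + 109 = 287
C(12) = 1 + C(11) + C(10) = 1 + 287 + 177 = 465
C(13) = 1 + C(12) + C(11) = 1 + 465 + 287 = 753
C(14) = 1 + C(13) + C(12) = 1 + 753 + 465 = 1219

1219


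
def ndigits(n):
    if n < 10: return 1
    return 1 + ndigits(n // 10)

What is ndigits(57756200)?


ndigits(57756200) = 1 + ndigits(5775620)
ndigits(5775620) = 1 + ndigits(577562)
ndigits(577562) = 1 + ndigits(57756)
ndigits(57756) = 1 + ndigits(5775)
ndigits(5775) = 1 + ndigits(577)
ndigits(577) = 1 + ndigits(57)
ndigits(57) = 1 + ndigits(5)
ndigits(5) = 1  (base case: 5 < 10)
Unwinding: 1 + 1 + 1 + 1 + 1 + 1 + 1 + 1 = 8

8


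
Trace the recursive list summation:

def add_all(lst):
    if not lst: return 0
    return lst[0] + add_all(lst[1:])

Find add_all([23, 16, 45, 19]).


add_all([23, 16, 45, 19]) = 23 + add_all([16, 45, 19])
add_all([16, 45, 19]) = 16 + add_all([45, 19])
add_all([45, 19]) = 45 + add_all([19])
add_all([19]) = 19 + add_all([])
add_all([]) = 0  (base case)
Total: 23 + 16 + 45 + 19 + 0 = 103

103


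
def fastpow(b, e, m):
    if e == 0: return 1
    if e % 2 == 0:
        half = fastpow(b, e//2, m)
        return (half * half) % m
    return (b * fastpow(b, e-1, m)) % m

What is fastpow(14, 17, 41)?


fastpow(14, 17, 41): e is odd, compute fastpow(14, 16, 41)
  fastpow(14, 16, 41): e is even, compute fastpow(14, 8, 41)
    fastpow(14, 8, 41): e is even, compute fastpow(14, 4, 41)
      fastpow(14, 4, 41): e is even, compute fastpow(14, 2, 41)
        fastpow(14, 2, 41): e is even, compute fastpow(14, 1, 41)
          fastpow(14, 1, 41): e is odd, compute fastpow(14, 0, 41)
          fastpow(14, 0, 41) = 1
          (14 * 1) % 41 = 14
        half=14, (14*14) % 41 = 32
      half=32, (32*32) % 41 = 40
    half=40, (40*40) % 41 = 1
  half=1, (1*1) % 41 = 1
(14 * 1) % 41 = 14

14


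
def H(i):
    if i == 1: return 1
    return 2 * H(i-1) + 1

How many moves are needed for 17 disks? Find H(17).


H(17) = 2 * H(16) + 1
H(16) = 2 * H(15) + 1
H(15) = 2 * H(14) + 1
H(14) = 2 * H(13) + 1
H(13) = 2 * H(12) + 1
H(12) = 2 * H(11) + 1
H(11) = 2 * H(10) + 1
H(10) = 2 * H(9) + 1
H(9) = 2 * H(8) + 1
H(8) = 2 * H(7) + 1
H(7) = 2 * H(6) + 1
H(6) = 2 * H(5) + 1
H(5) = 2 * H(4) + 1
H(4) = 2 * H(3) + 1
H(3) = 2 * H(2) + 1
H(2) = 2 * H(1) + 1
H(1) = 1  (base case)
H(2) = 2 * 1 + 1 = 3
H(3) = 2 * 3 + 1 = 7
H(4) = 2 * 7 + 1 = 15
H(5) = 2 * 15 + 1 = 31
H(6) = 2 * 31 + 1 = 63
H(7) = 2 * 63 + 1 = 127
H(8) = 2 * 127 + 1 = 255
H(9) = 2 * 255 + 1 = 511
H(10) = 2 * 511 + 1 = 1023
H(11) = 2 * 1023 + 1 = 2047
H(12) = 2 * 2047 + 1 = 4095
H(13) = 2 * 4095 + 1 = 8191
H(14) = 2 * 8191 + 1 = 16383
H(15) = 2 * 16383 + 1 = 32767
H(16) = 2 * 32767 + 1 = 65535
H(17) = 2 * 65535 + 1 = 131071

131071


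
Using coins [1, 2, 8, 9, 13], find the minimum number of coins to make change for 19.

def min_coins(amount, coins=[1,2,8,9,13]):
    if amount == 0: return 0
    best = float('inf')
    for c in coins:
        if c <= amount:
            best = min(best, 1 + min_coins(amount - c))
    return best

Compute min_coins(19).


Building up with DP:
min_coins(0) = 0
min_coins(1) = min(1+min_coins(0)=1+0=1) = 1
min_coins(2) = min(1+min_coins(1)=1+1=2, 1+min_coins(0)=1+0=1) = 1
min_coins(3) = min(1+min_coins(2)=1+1=2, 1+min_coins(1)=1+1=2) = 2
min_coins(4) = min(1+min_coins(3)=1+2=3, 1+min_coins(2)=1+1=2) = 2
min_coins(5) = min(1+min_coins(4)=1+2=3, 1+min_coins(3)=1+2=3) = 3
min_coins(6) = min(1+min_coins(5)=1+3=4, 1+min_coins(4)=1+2=3) = 3
min_coins(7) = min(1+min_coins(6)=1+3=4, 1+min_coins(5)=1+3=4) = 4
min_coins(8) = min(1+min_coins(7)=1+4=5, 1+min_coins(6)=1+3=4, 1+min_coins(0)=1+0=1) = 1
min_coins(9) = min(1+min_coins(8)=1+1=2, 1+min_coins(7)=1+4=5, 1+min_coins(1)=1+1=2, 1+min_coins(0)=1+0=1) = 1
min_coins(10) = min(1+min_coins(9)=1+1=2, 1+min_coins(8)=1+1=2, 1+min_coins(2)=1+1=2, 1+min_coins(1)=1+1=2) = 2
min_coins(11) = min(1+min_coins(10)=1+2=3, 1+min_coins(9)=1+1=2, 1+min_coins(3)=1+2=3, 1+min_coins(2)=1+1=2) = 2
min_coins(12) = min(1+min_coins(11)=1+2=3, 1+min_coins(10)=1+2=3, 1+min_coins(4)=1+2=3, 1+min_coins(3)=1+2=3) = 3
min_coins(13) = min(1+min_coins(12)=1+3=4, 1+min_coins(11)=1+2=3, 1+min_coins(5)=1+3=4, 1+min_coins(4)=1+2=3, 1+min_coins(0)=1+0=1) = 1
min_coins(14) = min(1+min_coins(13)=1+1=2, 1+min_coins(12)=1+3=4, 1+min_coins(6)=1+3=4, 1+min_coins(5)=1+3=4, 1+min_coins(1)=1+1=2) = 2
min_coins(15) = min(1+min_coins(14)=1+2=3, 1+min_coins(13)=1+1=2, 1+min_coins(7)=1+4=5, 1+min_coins(6)=1+3=4, 1+min_coins(2)=1+1=2) = 2
min_coins(16) = min(1+min_coins(15)=1+2=3, 1+min_coins(14)=1+2=3, 1+min_coins(8)=1+1=2, 1+min_coins(7)=1+4=5, 1+min_coins(3)=1+2=3) = 2
min_coins(17) = min(1+min_coins(16)=1+2=3, 1+min_coins(15)=1+2=3, 1+min_coins(9)=1+1=2, 1+min_coins(8)=1+1=2, 1+min_coins(4)=1+2=3) = 2
min_coins(18) = min(1+min_coins(17)=1+2=3, 1+min_coins(16)=1+2=3, 1+min_coins(10)=1+2=3, 1+min_coins(9)=1+1=2, 1+min_coins(5)=1+3=4) = 2
min_coins(19) = min(1+min_coins(18)=1+2=3, 1+min_coins(17)=1+2=3, 1+min_coins(11)=1+2=3, 1+min_coins(10)=1+2=3, 1+min_coins(6)=1+3=4) = 3

3


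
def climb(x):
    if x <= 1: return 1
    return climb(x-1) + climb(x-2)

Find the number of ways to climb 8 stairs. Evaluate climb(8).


Building up from base cases:
climb(0) = 1
climb(1) = 1
climb(2) = climb(1) + climb(0) = 1 + 1 = 2
climb(3) = climb(2) + climb(1) = 2 + 1 = 3
climb(4) = climb(3) + climb(2) = 3 + 2 = 5
climb(5) = climb(4) + climb(3) = 5 + 3 = 8
climb(6) = climb(5) + climb(4) = 8 + 5 = 13
climb(7) = climb(6) + climb(5) = 13 + 8 = 21
climb(8) = climb(7) + climb(6) = 21 + 13 = 34

34


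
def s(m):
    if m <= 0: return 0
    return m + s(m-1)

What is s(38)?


s(38)
= 38 + 37 + 36 + 35 + 34 + 33 + 32 + 31 + 30 + 29 + 28 + 27 + 26 + 25 + 24 + 23 + 22 + 21 + 20 + 19 + 18 + 17 + 16 + 15 + 14 + 13 + 12 + 11 + 10 + 9 + 8 + 7 + 6 + 5 + 4 + 3 + 2 + 1 + s(0)
= 38 + 37 + 36 + 35 + 34 + 33 + 32 + 31 + 30 + 29 + 28 + 27 + 26 + 25 + 24 + 23 + 22 + 21 + 20 + 19 + 18 + 17 + 16 + 15 + 14 + 13 + 12 + 11 + 10 + 9 + 8 + 7 + 6 + 5 + 4 + 3 + 2 + 1 + 0
= 741

741


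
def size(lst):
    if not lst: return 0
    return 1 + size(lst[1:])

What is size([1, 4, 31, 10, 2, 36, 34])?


size([1, 4, 31, 10, 2, 36, 34]) = 1 + size([4, 31, 10, 2, 36, 34])
size([4, 31, 10, 2, 36, 34]) = 1 + size([31, 10, 2, 36, 34])
size([31, 10, 2, 36, 34]) = 1 + size([10, 2, 36, 34])
size([10, 2, 36, 34]) = 1 + size([2, 36, 34])
size([2, 36, 34]) = 1 + size([36, 34])
size([36, 34]) = 1 + size([34])
size([34]) = 1 + size([])
size([]) = 0  (base case)
Unwinding: 1 + 1 + 1 + 1 + 1 + 1 + 1 + 0 = 7

7


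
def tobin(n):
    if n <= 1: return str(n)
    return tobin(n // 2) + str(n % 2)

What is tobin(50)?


tobin(50) = tobin(25) + '0'
tobin(25) = tobin(12) + '1'
tobin(12) = tobin(6) + '0'
tobin(6) = tobin(3) + '0'
tobin(3) = tobin(1) + '1'
tobin(1) = '1'  (base case)
Concatenating: '1' + '1' + '0' + '0' + '1' + '0' = '110010'

110010


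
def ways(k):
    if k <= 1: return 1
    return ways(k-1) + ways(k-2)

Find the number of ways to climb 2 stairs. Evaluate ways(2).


Building up from base cases:
ways(0) = 1
ways(1) = 1
ways(2) = ways(1) + ways(0) = 1 + 1 = 2

2


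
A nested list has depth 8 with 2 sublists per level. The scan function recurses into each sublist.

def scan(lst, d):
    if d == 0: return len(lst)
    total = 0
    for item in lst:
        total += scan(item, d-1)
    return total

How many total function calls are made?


At depth 0 (root): 1 call
At depth 1: each of 1 parents calls scan on 2 children = 2 calls
At depth 2: each of 2 parents calls scan on 2 children = 4 calls
At depth 3: each of 4 parents calls scan on 2 children = 8 calls
At depth 4: each of 8 parents calls scan on 2 children = 16 calls
At depth 5: each of 16 parents calls scan on 2 children = 32 calls
At depth 6: each of 32 parents calls scan on 2 children = 64 calls
At depth 7: each of 64 parents calls scan on 2 children = 128 calls
At depth 8: each of 128 parents calls scan on 2 children = 256 calls
Total: 1 + 2 + 4 + 8 + 16 + 32 + 64 + 128 + 256 = 511

511


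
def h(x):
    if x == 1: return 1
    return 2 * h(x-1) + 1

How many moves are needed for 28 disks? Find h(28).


h(28) = 2 * h(27) + 1
h(27) = 2 * h(26) + 1
h(26) = 2 * h(25) + 1
h(25) = 2 * h(24) + 1
h(24) = 2 * h(23) + 1
h(23) = 2 * h(22) + 1
h(22) = 2 * h(21) + 1
h(21) = 2 * h(20) + 1
h(20) = 2 * h(19) + 1
h(19) = 2 * h(18) + 1
h(18) = 2 * h(17) + 1
h(17) = 2 * h(16) + 1
h(16) = 2 * h(15) + 1
h(15) = 2 * h(14) + 1
h(14) = 2 * h(13) + 1
h(13) = 2 * h(12) + 1
h(12) = 2 * h(11) + 1
h(11) = 2 * h(10) + 1
h(10) = 2 * h(9) + 1
h(9) = 2 * h(8) + 1
h(8) = 2 * h(7) + 1
h(7) = 2 * h(6) + 1
h(6) = 2 * h(5) + 1
h(5) = 2 * h(4) + 1
h(4) = 2 * h(3) + 1
h(3) = 2 * h(2) + 1
h(2) = 2 * h(1) + 1
h(1) = 1  (base case)
h(2) = 2 * 1 + 1 = 3
h(3) = 2 * 3 + 1 = 7
h(4) = 2 * 7 + 1 = 15
h(5) = 2 * 15 + 1 = 31
h(6) = 2 * 31 + 1 = 63
h(7) = 2 * 63 + 1 = 127
h(8) = 2 * 127 + 1 = 255
h(9) = 2 * 255 + 1 = 511
h(10) = 2 * 511 + 1 = 1023
h(11) = 2 * 1023 + 1 = 2047
h(12) = 2 * 2047 + 1 = 4095
h(13) = 2 * 4095 + 1 = 8191
h(14) = 2 * 8191 + 1 = 16383
h(15) = 2 * 16383 + 1 = 32767
h(16) = 2 * 32767 + 1 = 65535
h(17) = 2 * 65535 + 1 = 131071
h(18) = 2 * 131071 + 1 = 262143
h(19) = 2 * 262143 + 1 = 524287
h(20) = 2 * 524287 + 1 = 1048575
h(21) = 2 * 1048575 + 1 = 2097151
h(22) = 2 * 2097151 + 1 = 4194303
h(23) = 2 * 4194303 + 1 = 8388607
h(24) = 2 * 8388607 + 1 = 16777215
h(25) = 2 * 16777215 + 1 = 33554431
h(26) = 2 * 33554431 + 1 = 67108863
h(27) = 2 * 67108863 + 1 = 134217727
h(28) = 2 * 134217727 + 1 = 268435455

268435455


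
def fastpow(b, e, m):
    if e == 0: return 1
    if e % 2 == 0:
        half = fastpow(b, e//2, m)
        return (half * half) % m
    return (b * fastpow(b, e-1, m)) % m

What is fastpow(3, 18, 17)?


fastpow(3, 18, 17): e is even, compute fastpow(3, 9, 17)
  fastpow(3, 9, 17): e is odd, compute fastpow(3, 8, 17)
    fastpow(3, 8, 17): e is even, compute fastpow(3, 4, 17)
      fastpow(3, 4, 17): e is even, compute fastpow(3, 2, 17)
        fastpow(3, 2, 17): e is even, compute fastpow(3, 1, 17)
          fastpow(3, 1, 17): e is odd, compute fastpow(3, 0, 17)
          fastpow(3, 0, 17) = 1
          (3 * 1) % 17 = 3
        half=3, (3*3) % 17 = 9
      half=9, (9*9) % 17 = 13
    half=13, (13*13) % 17 = 16
  (3 * 16) % 17 = 14
half=14, (14*14) % 17 = 9

9


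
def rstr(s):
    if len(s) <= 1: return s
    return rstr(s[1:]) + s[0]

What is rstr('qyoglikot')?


rstr('qyoglikot') = rstr('yoglikot') + 'q'
rstr('yoglikot') = rstr('oglikot') + 'y'
rstr('oglikot') = rstr('glikot') + 'o'
rstr('glikot') = rstr('likot') + 'g'
rstr('likot') = rstr('ikot') + 'l'
rstr('ikot') = rstr('kot') + 'i'
rstr('kot') = rstr('ot') + 'k'
rstr('ot') = rstr('t') + 'o'
rstr('t') = 't'  (base case)
Concatenating: 't' + 'o' + 'k' + 'i' + 'l' + 'g' + 'o' + 'y' + 'q' = 'tokilgoyq'

tokilgoyq


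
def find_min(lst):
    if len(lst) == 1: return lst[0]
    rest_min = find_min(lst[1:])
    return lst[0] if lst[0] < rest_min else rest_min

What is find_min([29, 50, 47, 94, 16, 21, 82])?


find_min([29, 50, 47, 94, 16, 21, 82]): compare 29 with find_min([50, 47, 94, 16, 21, 82])
find_min([50, 47, 94, 16, 21, 82]): compare 50 with find_min([47, 94, 16, 21, 82])
find_min([47, 94, 16, 21, 82]): compare 47 with find_min([94, 16, 21, 82])
find_min([94, 16, 21, 82]): compare 94 with find_min([16, 21, 82])
find_min([16, 21, 82]): compare 16 with find_min([21, 82])
find_min([21, 82]): compare 21 with find_min([82])
find_min([82]) = 82  (base case)
Compare 21 with 82 -> 21
Compare 16 with 21 -> 16
Compare 94 with 16 -> 16
Compare 47 with 16 -> 16
Compare 50 with 16 -> 16
Compare 29 with 16 -> 16

16


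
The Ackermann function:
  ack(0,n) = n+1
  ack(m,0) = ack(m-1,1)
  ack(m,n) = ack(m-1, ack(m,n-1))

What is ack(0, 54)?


ack(0, 54) = 55
Result: ack(0, 54) = 55

55


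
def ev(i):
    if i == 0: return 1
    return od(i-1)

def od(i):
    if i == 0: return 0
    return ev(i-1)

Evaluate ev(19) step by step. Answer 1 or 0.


ev(19) = od(18)
od(18) = ev(17)
ev(17) = od(16)
od(16) = ev(15)
ev(15) = od(14)
od(14) = ev(13)
ev(13) = od(12)
od(12) = ev(11)
ev(11) = od(10)
od(10) = ev(9)
ev(9) = od(8)
od(8) = ev(7)
ev(7) = od(6)
od(6) = ev(5)
ev(5) = od(4)
od(4) = ev(3)
ev(3) = od(2)
od(2) = ev(1)
ev(1) = od(0)
od(0) = 0  (base case)
Result: 0

0


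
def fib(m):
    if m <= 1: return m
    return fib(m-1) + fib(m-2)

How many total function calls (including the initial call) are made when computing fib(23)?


Let C(n) = total calls for fib(n)
C(0) = 1, C(1) = 1
C(2) = 1 + C(1) + C(0) = 1 + 1 + 1 = 3
C(3) = 1 + C(2) + C(1) = 1 + 3 + 1 = 5
C(4) = 1 + C(3) + C(2) = 1 + 5 + 3 = 9
C(5) = 1 + C(4) + C(3) = 1 + 9 + 5 = 15
C(6) = 1 + C(5) + C(4) = 1 + 15 + 9 = 25
C(7) = 1 + C(6) + C(5) = 1 + 25 + 15 = 41
C(8) = 1 + C(7) + C(6) = 1 + 41 + 25 = 67
C(9) = 1 + C(8) + C(7) = 1 + 67 + 41 = 109
C(10) = 1 + C(9) + C(8) = 1 + 109 + 67 = 177
C(11) = 1 + C(10) + C(9) = 1 + 177 + 109 = 287
C(12) = 1 + C(11) + C(10) = 1 + 287 + 177 = 465
C(13) = 1 + C(12) + C(11) = 1 + 465 + 287 = 753
C(14) = 1 + C(13) + C(12) = 1 + 753 + 465 = 1219
C(15) = 1 + C(14) + C(13) = 1 + 1219 + 753 = 1973
C(16) = 1 + C(15) + C(14) = 1 + 1973 + 1219 = 3193
C(17) = 1 + C(16) + C(15) = 1 + 3193 + 1973 = 5167
C(18) = 1 + C(17) + C(16) = 1 + 5167 + 3193 = 8361
C(19) = 1 + C(18) + C(17) = 1 + 8361 + 5167 = 13529
C(20) = 1 + C(19) + C(18) = 1 + 13529 + 8361 = 21891
C(21) = 1 + C(20) + C(19) = 1 + 21891 + 13529 = 35421
C(22) = 1 + C(21) + C(20) = 1 + 35421 + 21891 = 57313
C(23) = 1 + C(22) + C(21) = 1 + 57313 + 35421 = 92735

92735


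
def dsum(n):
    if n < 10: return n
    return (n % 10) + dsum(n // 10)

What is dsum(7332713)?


dsum(7332713) = 3 + dsum(733271)
dsum(733271) = 1 + dsum(73327)
dsum(73327) = 7 + dsum(7332)
dsum(7332) = 2 + dsum(733)
dsum(733) = 3 + dsum(73)
dsum(73) = 3 + dsum(7)
dsum(7) = 7  (base case)
Total: 3 + 1 + 7 + 2 + 3 + 3 + 7 = 26

26


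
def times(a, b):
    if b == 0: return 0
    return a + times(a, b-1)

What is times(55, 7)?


times(55, 7) = 55 + times(55, 6)
times(55, 6) = 55 + times(55, 5)
times(55, 5) = 55 + times(55, 4)
times(55, 4) = 55 + times(55, 3)
times(55, 3) = 55 + times(55, 2)
times(55, 2) = 55 + times(55, 1)
times(55, 1) = 55 + times(55, 0)
times(55, 0) = 0  (base case)
Total: 55 + 55 + 55 + 55 + 55 + 55 + 55 + 0 = 385

385


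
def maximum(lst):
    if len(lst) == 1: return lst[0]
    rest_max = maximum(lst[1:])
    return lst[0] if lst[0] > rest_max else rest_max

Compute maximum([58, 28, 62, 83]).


maximum([58, 28, 62, 83]): compare 58 with maximum([28, 62, 83])
maximum([28, 62, 83]): compare 28 with maximum([62, 83])
maximum([62, 83]): compare 62 with maximum([83])
maximum([83]) = 83  (base case)
Compare 62 with 83 -> 83
Compare 28 with 83 -> 83
Compare 58 with 83 -> 83

83


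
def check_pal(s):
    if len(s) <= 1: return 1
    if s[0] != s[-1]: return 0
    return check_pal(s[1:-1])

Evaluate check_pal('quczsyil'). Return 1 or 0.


check_pal('quczsyil'): s[0]='q' != s[-1]='l' -> return 0
Result: 0 (not a palindrome)

0


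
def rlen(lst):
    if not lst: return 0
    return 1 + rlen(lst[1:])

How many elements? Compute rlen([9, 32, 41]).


rlen([9, 32, 41]) = 1 + rlen([32, 41])
rlen([32, 41]) = 1 + rlen([41])
rlen([41]) = 1 + rlen([])
rlen([]) = 0  (base case)
Unwinding: 1 + 1 + 1 + 0 = 3

3


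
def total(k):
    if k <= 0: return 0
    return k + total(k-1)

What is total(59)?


total(59)
= 59 + 58 + 57 + 56 + 55 + 54 + 53 + 52 + 51 + 50 + 49 + 48 + 47 + 46 + 45 + 44 + 43 + 42 + 41 + 40 + 39 + 38 + 37 + 36 + 35 + 34 + 33 + 32 + 31 + 30 + 29 + 28 + 27 + 26 + 25 + 24 + 23 + 22 + 21 + 20 + 19 + 18 + 17 + 16 + 15 + 14 + 13 + 12 + 11 + 10 + 9 + 8 + 7 + 6 + 5 + 4 + 3 + 2 + 1 + total(0)
= 59 + 58 + 57 + 56 + 55 + 54 + 53 + 52 + 51 + 50 + 49 + 48 + 47 + 46 + 45 + 44 + 43 + 42 + 41 + 40 + 39 + 38 + 37 + 36 + 35 + 34 + 33 + 32 + 31 + 30 + 29 + 28 + 27 + 26 + 25 + 24 + 23 + 22 + 21 + 20 + 19 + 18 + 17 + 16 + 15 + 14 + 13 + 12 + 11 + 10 + 9 + 8 + 7 + 6 + 5 + 4 + 3 + 2 + 1 + 0
= 1770

1770


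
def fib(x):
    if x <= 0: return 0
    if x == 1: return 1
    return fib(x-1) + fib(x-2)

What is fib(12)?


Computing fib(12) bottom-up:
fib(0) = 0
fib(1) = 1
fib(2) = fib(1) + fib(0) = 1 + 0 = 1
fib(3) = fib(2) + fib(1) = 1 + 1 = 2
fib(4) = fib(3) + fib(2) = 2 + 1 = 3
fib(5) = fib(4) + fib(3) = 3 + 2 = 5
fib(6) = fib(5) + fib(4) = 5 + 3 = 8
fib(7) = fib(6) + fib(5) = 8 + 5 = 13
fib(8) = fib(7) + fib(6) = 13 + 8 = 21
fib(9) = fib(8) + fib(7) = 21 + 13 = 34
fib(10) = fib(9) + fib(8) = 34 + 21 = 55
fib(11) = fib(10) + fib(9) = 55 + 34 = 89
fib(12) = fib(11) + fib(10) = 89 + 55 = 144

144


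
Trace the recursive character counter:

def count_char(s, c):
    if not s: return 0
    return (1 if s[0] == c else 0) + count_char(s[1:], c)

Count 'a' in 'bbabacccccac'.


s[0]='b' != 'a' -> 0
s[0]='b' != 'a' -> 0
s[0]='a' == 'a' -> 1
s[0]='b' != 'a' -> 0
s[0]='a' == 'a' -> 1
s[0]='c' != 'a' -> 0
s[0]='c' != 'a' -> 0
s[0]='c' != 'a' -> 0
s[0]='c' != 'a' -> 0
s[0]='c' != 'a' -> 0
s[0]='a' == 'a' -> 1
s[0]='c' != 'a' -> 0
Sum: 0 + 0 + 1 + 0 + 1 + 0 + 0 + 0 + 0 + 0 + 1 + 0 = 3

3


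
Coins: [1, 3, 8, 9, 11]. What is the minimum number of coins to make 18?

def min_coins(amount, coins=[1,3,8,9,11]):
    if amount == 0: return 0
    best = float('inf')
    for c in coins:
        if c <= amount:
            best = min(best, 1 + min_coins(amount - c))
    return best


Building up with DP:
min_coins(0) = 0
min_coins(1) = min(1+min_coins(0)=1+0=1) = 1
min_coins(2) = min(1+min_coins(1)=1+1=2) = 2
min_coins(3) = min(1+min_coins(2)=1+2=3, 1+min_coins(0)=1+0=1) = 1
min_coins(4) = min(1+min_coins(3)=1+1=2, 1+min_coins(1)=1+1=2) = 2
min_coins(5) = min(1+min_coins(4)=1+2=3, 1+min_coins(2)=1+2=3) = 3
min_coins(6) = min(1+min_coins(5)=1+3=4, 1+min_coins(3)=1+1=2) = 2
min_coins(7) = min(1+min_coins(6)=1+2=3, 1+min_coins(4)=1+2=3) = 3
min_coins(8) = min(1+min_coins(7)=1+3=4, 1+min_coins(5)=1+3=4, 1+min_coins(0)=1+0=1) = 1
min_coins(9) = min(1+min_coins(8)=1+1=2, 1+min_coins(6)=1+2=3, 1+min_coins(1)=1+1=2, 1+min_coins(0)=1+0=1) = 1
min_coins(10) = min(1+min_coins(9)=1+1=2, 1+min_coins(7)=1+3=4, 1+min_coins(2)=1+2=3, 1+min_coins(1)=1+1=2) = 2
min_coins(11) = min(1+min_coins(10)=1+2=3, 1+min_coins(8)=1+1=2, 1+min_coins(3)=1+1=2, 1+min_coins(2)=1+2=3, 1+min_coins(0)=1+0=1) = 1
min_coins(12) = min(1+min_coins(11)=1+1=2, 1+min_coins(9)=1+1=2, 1+min_coins(4)=1+2=3, 1+min_coins(3)=1+1=2, 1+min_coins(1)=1+1=2) = 2
min_coins(13) = min(1+min_coins(12)=1+2=3, 1+min_coins(10)=1+2=3, 1+min_coins(5)=1+3=4, 1+min_coins(4)=1+2=3, 1+min_coins(2)=1+2=3) = 3
min_coins(14) = min(1+min_coins(13)=1+3=4, 1+min_coins(11)=1+1=2, 1+min_coins(6)=1+2=3, 1+min_coins(5)=1+3=4, 1+min_coins(3)=1+1=2) = 2
min_coins(15) = min(1+min_coins(14)=1+2=3, 1+min_coins(12)=1+2=3, 1+min_coins(7)=1+3=4, 1+min_coins(6)=1+2=3, 1+min_coins(4)=1+2=3) = 3
min_coins(16) = min(1+min_coins(15)=1+3=4, 1+min_coins(13)=1+3=4, 1+min_coins(8)=1+1=2, 1+min_coins(7)=1+3=4, 1+min_coins(5)=1+3=4) = 2
min_coins(17) = min(1+min_coins(16)=1+2=3, 1+min_coins(14)=1+2=3, 1+min_coins(9)=1+1=2, 1+min_coins(8)=1+1=2, 1+min_coins(6)=1+2=3) = 2
min_coins(18) = min(1+min_coins(17)=1+2=3, 1+min_coins(15)=1+3=4, 1+min_coins(10)=1+2=3, 1+min_coins(9)=1+1=2, 1+min_coins(7)=1+3=4) = 2

2


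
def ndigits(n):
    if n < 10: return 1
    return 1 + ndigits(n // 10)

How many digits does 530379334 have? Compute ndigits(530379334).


ndigits(530379334) = 1 + ndigits(53037933)
ndigits(53037933) = 1 + ndigits(5303793)
ndigits(5303793) = 1 + ndigits(530379)
ndigits(530379) = 1 + ndigits(53037)
ndigits(53037) = 1 + ndigits(5303)
ndigits(5303) = 1 + ndigits(530)
ndigits(530) = 1 + ndigits(53)
ndigits(53) = 1 + ndigits(5)
ndigits(5) = 1  (base case: 5 < 10)
Unwinding: 1 + 1 + 1 + 1 + 1 + 1 + 1 + 1 + 1 = 9

9


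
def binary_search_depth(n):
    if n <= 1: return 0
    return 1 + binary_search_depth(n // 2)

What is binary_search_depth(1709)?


1709 / 2 = 854
854 / 2 = 427
427 / 2 = 213
213 / 2 = 106
106 / 2 = 53
53 / 2 = 26
26 / 2 = 13
13 / 2 = 6
6 / 2 = 3
3 / 2 = 1
Reached 1 after 10 halvings

10


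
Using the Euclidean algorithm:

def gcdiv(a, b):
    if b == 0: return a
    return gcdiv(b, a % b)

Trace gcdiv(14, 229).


gcdiv(14, 229) = gcdiv(229, 14)
gcdiv(229, 14) = gcdiv(14, 5)
gcdiv(14, 5) = gcdiv(5, 4)
gcdiv(5, 4) = gcdiv(4, 1)
gcdiv(4, 1) = gcdiv(1, 0)
gcdiv(1, 0) = 1  (base case)

1


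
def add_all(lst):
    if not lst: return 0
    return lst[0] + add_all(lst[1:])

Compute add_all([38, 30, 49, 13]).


add_all([38, 30, 49, 13]) = 38 + add_all([30, 49, 13])
add_all([30, 49, 13]) = 30 + add_all([49, 13])
add_all([49, 13]) = 49 + add_all([13])
add_all([13]) = 13 + add_all([])
add_all([]) = 0  (base case)
Total: 38 + 30 + 49 + 13 + 0 = 130

130


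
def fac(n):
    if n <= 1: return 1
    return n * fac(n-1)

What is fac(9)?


fac(9)
= 9 * fac(8)
= 9 * 8 * fac(7)
= 9 * 8 * 7 * fac(6)
= 9 * 8 * 7 * 6 * fac(5)
= 9 * 8 * 7 * 6 * 5 * fac(4)
= 9 * 8 * 7 * 6 * 5 * 4 * fac(3)
= 9 * 8 * 7 * 6 * 5 * 4 * 3 * fac(2)
= 9 * 8 * 7 * 6 * 5 * 4 * 3 * 2 * fac(1)
= 9 * 8 * 7 * 6 * 5 * 4 * 3 * 2 * 1
= 362880

362880


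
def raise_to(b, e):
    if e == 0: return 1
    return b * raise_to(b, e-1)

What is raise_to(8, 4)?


raise_to(8, 4)
= 8 * raise_to(8, 3)
= 8 * 8 * raise_to(8, 2)
= 8 * 8 * 8 * raise_to(8, 1)
= 8 * 8 * 8 * 8 * raise_to(8, 0)
= 8 * 8 * 8 * 8 * 1
= 4096

4096


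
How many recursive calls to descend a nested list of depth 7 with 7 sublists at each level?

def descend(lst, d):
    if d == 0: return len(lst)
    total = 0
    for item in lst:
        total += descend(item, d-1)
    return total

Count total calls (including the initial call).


At depth 0 (root): 1 call
At depth 1: each of 1 parents calls descend on 7 children = 7 calls
At depth 2: each of 7 parents calls descend on 7 children = 49 calls
At depth 3: each of 49 parents calls descend on 7 children = 343 calls
At depth 4: each of 343 parents calls descend on 7 children = 2401 calls
At depth 5: each of 2401 parents calls descend on 7 children = 16807 calls
At depth 6: each of 16807 parents calls descend on 7 children = 117649 calls
At depth 7: each of 117649 parents calls descend on 7 children = 823543 calls
Total: 1 + 7 + 49 + 343 + 2401 + 16807 + 117649 + 823543 = 960800

960800


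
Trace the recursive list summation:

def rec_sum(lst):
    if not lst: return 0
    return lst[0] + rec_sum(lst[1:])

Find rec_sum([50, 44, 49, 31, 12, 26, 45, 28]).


rec_sum([50, 44, 49, 31, 12, 26, 45, 28]) = 50 + rec_sum([44, 49, 31, 12, 26, 45, 28])
rec_sum([44, 49, 31, 12, 26, 45, 28]) = 44 + rec_sum([49, 31, 12, 26, 45, 28])
rec_sum([49, 31, 12, 26, 45, 28]) = 49 + rec_sum([31, 12, 26, 45, 28])
rec_sum([31, 12, 26, 45, 28]) = 31 + rec_sum([12, 26, 45, 28])
rec_sum([12, 26, 45, 28]) = 12 + rec_sum([26, 45, 28])
rec_sum([26, 45, 28]) = 26 + rec_sum([45, 28])
rec_sum([45, 28]) = 45 + rec_sum([28])
rec_sum([28]) = 28 + rec_sum([])
rec_sum([]) = 0  (base case)
Total: 50 + 44 + 49 + 31 + 12 + 26 + 45 + 28 + 0 = 285

285


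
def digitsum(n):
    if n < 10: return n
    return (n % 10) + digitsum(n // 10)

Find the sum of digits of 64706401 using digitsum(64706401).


digitsum(64706401) = 1 + digitsum(6470640)
digitsum(6470640) = 0 + digitsum(647064)
digitsum(647064) = 4 + digitsum(64706)
digitsum(64706) = 6 + digitsum(6470)
digitsum(6470) = 0 + digitsum(647)
digitsum(647) = 7 + digitsum(64)
digitsum(64) = 4 + digitsum(6)
digitsum(6) = 6  (base case)
Total: 1 + 0 + 4 + 6 + 0 + 7 + 4 + 6 = 28

28


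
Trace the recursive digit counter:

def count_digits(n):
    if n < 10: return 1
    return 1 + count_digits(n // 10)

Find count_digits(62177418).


count_digits(62177418) = 1 + count_digits(6217741)
count_digits(6217741) = 1 + count_digits(621774)
count_digits(621774) = 1 + count_digits(62177)
count_digits(62177) = 1 + count_digits(6217)
count_digits(6217) = 1 + count_digits(621)
count_digits(621) = 1 + count_digits(62)
count_digits(62) = 1 + count_digits(6)
count_digits(6) = 1  (base case: 6 < 10)
Unwinding: 1 + 1 + 1 + 1 + 1 + 1 + 1 + 1 = 8

8


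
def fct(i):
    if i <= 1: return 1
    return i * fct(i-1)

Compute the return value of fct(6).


fct(6)
= 6 * fct(5)
= 6 * 5 * fct(4)
= 6 * 5 * 4 * fct(3)
= 6 * 5 * 4 * 3 * fct(2)
= 6 * 5 * 4 * 3 * 2 * fct(1)
= 6 * 5 * 4 * 3 * 2 * 1
= 720

720


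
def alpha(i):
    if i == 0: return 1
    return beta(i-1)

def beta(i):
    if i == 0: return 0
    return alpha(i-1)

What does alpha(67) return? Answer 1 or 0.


alpha(67) = beta(66)
beta(66) = alpha(65)
alpha(65) = beta(64)
beta(64) = alpha(63)
alpha(63) = beta(62)
beta(62) = alpha(61)
alpha(61) = beta(60)
beta(60) = alpha(59)
alpha(59) = beta(58)
beta(58) = alpha(57)
alpha(57) = beta(56)
beta(56) = alpha(55)
alpha(55) = beta(54)
beta(54) = alpha(53)
alpha(53) = beta(52)
beta(52) = alpha(51)
alpha(51) = beta(50)
beta(50) = alpha(49)
alpha(49) = beta(48)
beta(48) = alpha(47)
alpha(47) = beta(46)
beta(46) = alpha(45)
alpha(45) = beta(44)
beta(44) = alpha(43)
alpha(43) = beta(42)
beta(42) = alpha(41)
alpha(41) = beta(40)
beta(40) = alpha(39)
alpha(39) = beta(38)
beta(38) = alpha(37)
alpha(37) = beta(36)
beta(36) = alpha(35)
alpha(35) = beta(34)
beta(34) = alpha(33)
alpha(33) = beta(32)
beta(32) = alpha(31)
alpha(31) = beta(30)
beta(30) = alpha(29)
alpha(29) = beta(28)
beta(28) = alpha(27)
alpha(27) = beta(26)
beta(26) = alpha(25)
alpha(25) = beta(24)
beta(24) = alpha(23)
alpha(23) = beta(22)
beta(22) = alpha(21)
alpha(21) = beta(20)
beta(20) = alpha(19)
alpha(19) = beta(18)
beta(18) = alpha(17)
alpha(17) = beta(16)
beta(16) = alpha(15)
alpha(15) = beta(14)
beta(14) = alpha(13)
alpha(13) = beta(12)
beta(12) = alpha(11)
alpha(11) = beta(10)
beta(10) = alpha(9)
alpha(9) = beta(8)
beta(8) = alpha(7)
alpha(7) = beta(6)
beta(6) = alpha(5)
alpha(5) = beta(4)
beta(4) = alpha(3)
alpha(3) = beta(2)
beta(2) = alpha(1)
alpha(1) = beta(0)
beta(0) = 0  (base case)
Result: 0

0


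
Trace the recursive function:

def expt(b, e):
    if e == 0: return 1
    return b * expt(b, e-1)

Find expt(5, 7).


expt(5, 7)
= 5 * expt(5, 6)
= 5 * 5 * expt(5, 5)
= 5 * 5 * 5 * expt(5, 4)
= 5 * 5 * 5 * 5 * expt(5, 3)
= 5 * 5 * 5 * 5 * 5 * expt(5, 2)
= 5 * 5 * 5 * 5 * 5 * 5 * expt(5, 1)
= 5 * 5 * 5 * 5 * 5 * 5 * 5 * expt(5, 0)
= 5 * 5 * 5 * 5 * 5 * 5 * 5 * 1
= 78125

78125


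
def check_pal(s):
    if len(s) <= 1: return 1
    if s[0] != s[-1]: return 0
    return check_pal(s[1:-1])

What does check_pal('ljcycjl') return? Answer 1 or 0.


check_pal('ljcycjl'): s[0]='l' == s[-1]='l' -> check check_pal('jcycj')
check_pal('jcycj'): s[0]='j' == s[-1]='j' -> check check_pal('cyc')
check_pal('cyc'): s[0]='c' == s[-1]='c' -> check check_pal('y')
check_pal('y'): len <= 1 -> return 1  (base case)
Result: 1 (palindrome)

1


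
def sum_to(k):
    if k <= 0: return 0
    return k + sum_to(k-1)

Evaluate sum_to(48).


sum_to(48)
= 48 + 47 + 46 + 45 + 44 + 43 + 42 + 41 + 40 + 39 + 38 + 37 + 36 + 35 + 34 + 33 + 32 + 31 + 30 + 29 + 28 + 27 + 26 + 25 + 24 + 23 + 22 + 21 + 20 + 19 + 18 + 17 + 16 + 15 + 14 + 13 + 12 + 11 + 10 + 9 + 8 + 7 + 6 + 5 + 4 + 3 + 2 + 1 + sum_to(0)
= 48 + 47 + 46 + 45 + 44 + 43 + 42 + 41 + 40 + 39 + 38 + 37 + 36 + 35 + 34 + 33 + 32 + 31 + 30 + 29 + 28 + 27 + 26 + 25 + 24 + 23 + 22 + 21 + 20 + 19 + 18 + 17 + 16 + 15 + 14 + 13 + 12 + 11 + 10 + 9 + 8 + 7 + 6 + 5 + 4 + 3 + 2 + 1 + 0
= 1176

1176


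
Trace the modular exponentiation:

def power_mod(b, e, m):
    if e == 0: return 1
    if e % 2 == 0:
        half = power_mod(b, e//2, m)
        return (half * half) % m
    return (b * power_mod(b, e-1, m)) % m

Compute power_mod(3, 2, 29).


power_mod(3, 2, 29): e is even, compute power_mod(3, 1, 29)
  power_mod(3, 1, 29): e is odd, compute power_mod(3, 0, 29)
    power_mod(3, 0, 29) = 1
  (3 * 1) % 29 = 3
half=3, (3*3) % 29 = 9

9


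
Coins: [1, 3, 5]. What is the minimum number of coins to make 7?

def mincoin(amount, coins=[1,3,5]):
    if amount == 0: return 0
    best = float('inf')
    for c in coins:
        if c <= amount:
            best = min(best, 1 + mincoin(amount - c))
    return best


Building up with DP:
mincoin(0) = 0
mincoin(1) = min(1+mincoin(0)=1+0=1) = 1
mincoin(2) = min(1+mincoin(1)=1+1=2) = 2
mincoin(3) = min(1+mincoin(2)=1+2=3, 1+mincoin(0)=1+0=1) = 1
mincoin(4) = min(1+mincoin(3)=1+1=2, 1+mincoin(1)=1+1=2) = 2
mincoin(5) = min(1+mincoin(4)=1+2=3, 1+mincoin(2)=1+2=3, 1+mincoin(0)=1+0=1) = 1
mincoin(6) = min(1+mincoin(5)=1+1=2, 1+mincoin(3)=1+1=2, 1+mincoin(1)=1+1=2) = 2
mincoin(7) = min(1+mincoin(6)=1+2=3, 1+mincoin(4)=1+2=3, 1+mincoin(2)=1+2=3) = 3

3


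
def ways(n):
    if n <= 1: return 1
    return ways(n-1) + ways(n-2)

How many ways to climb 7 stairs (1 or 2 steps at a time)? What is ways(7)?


Building up from base cases:
ways(0) = 1
ways(1) = 1
ways(2) = ways(1) + ways(0) = 1 + 1 = 2
ways(3) = ways(2) + ways(1) = 2 + 1 = 3
ways(4) = ways(3) + ways(2) = 3 + 2 = 5
ways(5) = ways(4) + ways(3) = 5 + 3 = 8
ways(6) = ways(5) + ways(4) = 8 + 5 = 13
ways(7) = ways(6) + ways(5) = 13 + 8 = 21

21


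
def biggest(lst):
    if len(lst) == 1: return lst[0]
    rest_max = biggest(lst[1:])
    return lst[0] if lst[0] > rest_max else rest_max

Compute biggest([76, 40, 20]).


biggest([76, 40, 20]): compare 76 with biggest([40, 20])
biggest([40, 20]): compare 40 with biggest([20])
biggest([20]) = 20  (base case)
Compare 40 with 20 -> 40
Compare 76 with 40 -> 76

76


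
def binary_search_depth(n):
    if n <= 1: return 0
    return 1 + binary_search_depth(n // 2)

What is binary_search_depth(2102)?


2102 / 2 = 1051
1051 / 2 = 525
525 / 2 = 262
262 / 2 = 131
131 / 2 = 65
65 / 2 = 32
32 / 2 = 16
16 / 2 = 8
8 / 2 = 4
4 / 2 = 2
2 / 2 = 1
Reached 1 after 11 halvings

11


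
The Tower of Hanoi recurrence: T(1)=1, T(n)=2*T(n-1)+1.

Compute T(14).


T(14) = 2 * T(13) + 1
T(13) = 2 * T(12) + 1
T(12) = 2 * T(11) + 1
T(11) = 2 * T(10) + 1
T(10) = 2 * T(9) + 1
T(9) = 2 * T(8) + 1
T(8) = 2 * T(7) + 1
T(7) = 2 * T(6) + 1
T(6) = 2 * T(5) + 1
T(5) = 2 * T(4) + 1
T(4) = 2 * T(3) + 1
T(3) = 2 * T(2) + 1
T(2) = 2 * T(1) + 1
T(1) = 1  (base case)
T(2) = 2 * 1 + 1 = 3
T(3) = 2 * 3 + 1 = 7
T(4) = 2 * 7 + 1 = 15
T(5) = 2 * 15 + 1 = 31
T(6) = 2 * 31 + 1 = 63
T(7) = 2 * 63 + 1 = 127
T(8) = 2 * 127 + 1 = 255
T(9) = 2 * 255 + 1 = 511
T(10) = 2 * 511 + 1 = 1023
T(11) = 2 * 1023 + 1 = 2047
T(12) = 2 * 2047 + 1 = 4095
T(13) = 2 * 4095 + 1 = 8191
T(14) = 2 * 8191 + 1 = 16383

16383
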